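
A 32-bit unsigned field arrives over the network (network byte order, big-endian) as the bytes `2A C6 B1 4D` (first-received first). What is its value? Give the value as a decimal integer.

Big-endian: lowest address holds the most-significant byte.
The bytes are already most-significant first: 0x2AC6B14D.
0x2AC6B14D = 717664589.

717664589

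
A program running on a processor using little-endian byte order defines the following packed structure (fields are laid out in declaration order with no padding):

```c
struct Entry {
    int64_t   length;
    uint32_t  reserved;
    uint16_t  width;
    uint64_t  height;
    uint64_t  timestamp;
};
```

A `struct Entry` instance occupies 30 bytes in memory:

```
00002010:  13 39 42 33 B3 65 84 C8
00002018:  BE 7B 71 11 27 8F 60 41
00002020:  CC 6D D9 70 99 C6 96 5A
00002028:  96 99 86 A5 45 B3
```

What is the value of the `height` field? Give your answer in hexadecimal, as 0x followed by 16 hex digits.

`height` follows `length` (8 B), `reserved` (4 B), `width` (2 B), so it starts at offset 8 + 4 + 2 = 14 and occupies 8 bytes.
Bytes at offsets 14..21: 60 41 CC 6D D9 70 99 C6.
In little-endian order the low byte comes first in memory.
Reassemble most-significant byte first: C6 99 70 D9 6D CC 41 60 → 0xC69970D96DCC4160.

0xC69970D96DCC4160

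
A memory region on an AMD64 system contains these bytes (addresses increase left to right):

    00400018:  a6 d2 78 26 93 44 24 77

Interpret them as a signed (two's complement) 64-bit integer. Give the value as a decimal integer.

8585062188471341734

Little-endian stores the least-significant byte at the lowest address.
Reassemble most-significant byte first: 77 24 44 93 26 78 D2 A6 → 0x772444932678D2A6.
0x772444932678D2A6 = 8585062188471341734.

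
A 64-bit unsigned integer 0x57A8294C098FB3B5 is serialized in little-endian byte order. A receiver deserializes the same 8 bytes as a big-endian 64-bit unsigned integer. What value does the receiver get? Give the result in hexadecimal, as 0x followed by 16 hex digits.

0xB5B38F094C29A857

Stored little-endian, the bytes at ascending addresses are B5 B3 8F 09 4C 29 A8 57.
Read back as big-endian, the last byte is least significant, giving 0xB5B38F094C29A857.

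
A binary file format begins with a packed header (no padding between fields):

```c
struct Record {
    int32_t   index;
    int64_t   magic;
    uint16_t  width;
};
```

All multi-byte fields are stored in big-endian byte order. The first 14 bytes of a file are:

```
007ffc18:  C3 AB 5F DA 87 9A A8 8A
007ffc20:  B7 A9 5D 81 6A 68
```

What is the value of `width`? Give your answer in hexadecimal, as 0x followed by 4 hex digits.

`width` follows `index` (4 B), `magic` (8 B), so it starts at offset 4 + 8 = 12 and occupies 2 bytes.
Bytes at offsets 12..13: 6A 68.
Big-endian stores the most-significant byte at the lowest address.
The bytes are already most-significant first: 0x6A68.

0x6A68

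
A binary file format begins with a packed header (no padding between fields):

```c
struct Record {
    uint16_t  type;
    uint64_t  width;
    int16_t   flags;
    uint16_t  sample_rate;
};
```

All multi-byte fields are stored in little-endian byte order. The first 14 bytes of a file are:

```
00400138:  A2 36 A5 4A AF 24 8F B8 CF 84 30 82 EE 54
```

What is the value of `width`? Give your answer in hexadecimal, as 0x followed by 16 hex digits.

`width` follows `type` (2 bytes), so it starts at byte offset 2 and occupies 8 bytes.
Bytes at offsets 2..9: A5 4A AF 24 8F B8 CF 84.
Little-endian: lowest address holds the least-significant byte.
Reassemble most-significant byte first: 84 CF B8 8F 24 AF 4A A5 → 0x84CFB88F24AF4AA5.

0x84CFB88F24AF4AA5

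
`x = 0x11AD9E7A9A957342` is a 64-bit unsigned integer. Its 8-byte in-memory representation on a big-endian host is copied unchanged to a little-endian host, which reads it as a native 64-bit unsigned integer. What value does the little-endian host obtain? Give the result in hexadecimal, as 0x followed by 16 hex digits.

0x4273959A7A9EAD11

Stored big-endian, the bytes at ascending addresses are 11 AD 9E 7A 9A 95 73 42.
Read back as little-endian, the first byte is least significant, giving 0x4273959A7A9EAD11.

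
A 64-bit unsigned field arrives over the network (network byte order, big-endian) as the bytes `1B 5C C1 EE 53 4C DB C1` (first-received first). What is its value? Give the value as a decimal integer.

Big-endian: lowest address holds the most-significant byte.
The bytes are already most-significant first: 0x1B5CC1EE534CDBC1.
0x1B5CC1EE534CDBC1 = 1971663966225357761.

1971663966225357761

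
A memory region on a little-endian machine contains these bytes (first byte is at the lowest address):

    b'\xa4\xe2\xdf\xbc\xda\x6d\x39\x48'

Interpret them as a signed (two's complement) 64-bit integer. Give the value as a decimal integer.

5204311630642406052

Little-endian: lowest address holds the least-significant byte.
Reassemble most-significant byte first: 48 39 6D DA BC DF E2 A4 → 0x48396DDABCDFE2A4.
0x48396DDABCDFE2A4 = 5204311630642406052.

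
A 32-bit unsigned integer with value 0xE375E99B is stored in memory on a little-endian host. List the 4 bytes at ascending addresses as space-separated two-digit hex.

Split into bytes (most-significant first): E3 75 E9 9B.
Little-endian: lowest address holds the least-significant byte.
So at ascending addresses the bytes are 9B E9 75 E3.

9B E9 75 E3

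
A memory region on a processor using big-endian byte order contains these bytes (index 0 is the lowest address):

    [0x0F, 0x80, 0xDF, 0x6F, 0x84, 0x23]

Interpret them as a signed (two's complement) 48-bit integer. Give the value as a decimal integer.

17046178858019

Big-endian stores the most-significant byte at the lowest address.
The bytes are already most-significant first: 0x0F80DF6F8423.
0x0F80DF6F8423 = 17046178858019.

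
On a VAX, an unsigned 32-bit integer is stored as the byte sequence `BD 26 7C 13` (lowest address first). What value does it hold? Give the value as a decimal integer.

In little-endian order the low byte comes first in memory.
Reassemble most-significant byte first: 13 7C 26 BD → 0x137C26BD.
0x137C26BD = 326903485.

326903485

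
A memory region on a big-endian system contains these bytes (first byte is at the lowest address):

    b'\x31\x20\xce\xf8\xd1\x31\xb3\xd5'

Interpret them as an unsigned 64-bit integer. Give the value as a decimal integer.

3540056875170116565

In big-endian order the high byte comes first in memory.
The bytes are already most-significant first: 0x3120CEF8D131B3D5.
0x3120CEF8D131B3D5 = 3540056875170116565.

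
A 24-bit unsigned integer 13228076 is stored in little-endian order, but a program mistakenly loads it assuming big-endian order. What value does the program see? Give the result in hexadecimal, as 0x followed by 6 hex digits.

13228076 in 24-bit hexadecimal is 0xC9D82C.
Stored little-endian, the bytes at ascending addresses are 2C D8 C9.
Read back as big-endian, the last byte is least significant, giving 0x2CD8C9.

0x2CD8C9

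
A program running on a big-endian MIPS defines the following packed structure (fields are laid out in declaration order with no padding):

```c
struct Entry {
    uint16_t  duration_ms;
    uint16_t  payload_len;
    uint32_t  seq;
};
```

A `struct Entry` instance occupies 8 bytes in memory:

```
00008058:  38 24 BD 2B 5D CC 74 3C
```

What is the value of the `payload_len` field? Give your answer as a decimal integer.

48427

`payload_len` follows `duration_ms` (2 bytes), so it starts at byte offset 2 and occupies 2 bytes.
Bytes at offsets 2..3: BD 2B.
Big-endian: lowest address holds the most-significant byte.
The bytes are already most-significant first: 0xBD2B.
0xBD2B = 48427.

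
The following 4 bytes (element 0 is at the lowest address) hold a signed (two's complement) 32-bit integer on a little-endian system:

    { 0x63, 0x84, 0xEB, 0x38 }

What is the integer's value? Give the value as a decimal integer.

954958947

Little-endian: lowest address holds the least-significant byte.
Reassemble most-significant byte first: 38 EB 84 63 → 0x38EB8463.
0x38EB8463 = 954958947.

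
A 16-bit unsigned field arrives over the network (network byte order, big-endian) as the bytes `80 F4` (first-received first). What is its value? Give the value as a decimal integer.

33012

Big-endian: lowest address holds the most-significant byte.
The bytes are already most-significant first: 0x80F4.
0x80F4 = 33012.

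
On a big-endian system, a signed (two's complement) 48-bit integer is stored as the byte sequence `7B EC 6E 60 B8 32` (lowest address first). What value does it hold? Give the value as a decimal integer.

Big-endian stores the most-significant byte at the lowest address.
The bytes are already most-significant first: 0x7BEC6E60B832.
0x7BEC6E60B832 = 136255394330674.

136255394330674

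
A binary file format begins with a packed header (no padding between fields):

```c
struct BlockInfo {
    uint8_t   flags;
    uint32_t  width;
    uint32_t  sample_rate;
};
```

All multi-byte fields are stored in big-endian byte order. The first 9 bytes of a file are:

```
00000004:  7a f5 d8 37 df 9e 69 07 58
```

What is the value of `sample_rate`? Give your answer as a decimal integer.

2657683288

`sample_rate` follows `flags` (1 B), `width` (4 B), so it starts at offset 1 + 4 = 5 and occupies 4 bytes.
Bytes at offsets 5..8: 9E 69 07 58.
Big-endian: lowest address holds the most-significant byte.
The bytes are already most-significant first: 0x9E690758.
0x9E690758 = 2657683288.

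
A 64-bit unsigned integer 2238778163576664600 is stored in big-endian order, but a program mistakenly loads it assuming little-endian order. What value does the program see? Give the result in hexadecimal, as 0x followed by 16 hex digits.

2238778163576664600 in 64-bit hexadecimal is 0x1F11BCE0D2E37218.
Stored big-endian, the bytes at ascending addresses are 1F 11 BC E0 D2 E3 72 18.
Read back as little-endian, the first byte is least significant, giving 0x1872E3D2E0BC111F.

0x1872E3D2E0BC111F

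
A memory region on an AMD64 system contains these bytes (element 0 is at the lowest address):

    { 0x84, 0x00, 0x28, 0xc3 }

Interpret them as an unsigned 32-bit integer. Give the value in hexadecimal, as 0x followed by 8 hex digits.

Little-endian stores the least-significant byte at the lowest address.
Reassemble most-significant byte first: C3 28 00 84 → 0xC3280084.

0xC3280084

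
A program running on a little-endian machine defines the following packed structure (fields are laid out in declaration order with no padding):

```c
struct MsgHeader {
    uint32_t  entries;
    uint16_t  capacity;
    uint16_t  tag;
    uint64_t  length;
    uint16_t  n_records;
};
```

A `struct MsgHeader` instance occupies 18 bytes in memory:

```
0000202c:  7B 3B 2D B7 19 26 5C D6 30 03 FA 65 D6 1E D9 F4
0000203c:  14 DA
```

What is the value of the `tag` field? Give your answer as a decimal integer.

54876

`tag` follows `entries` (4 B), `capacity` (2 B), so it starts at offset 4 + 2 = 6 and occupies 2 bytes.
Bytes at offsets 6..7: 5C D6.
In little-endian order the low byte comes first in memory.
Reassemble most-significant byte first: D6 5C → 0xD65C.
0xD65C = 54876.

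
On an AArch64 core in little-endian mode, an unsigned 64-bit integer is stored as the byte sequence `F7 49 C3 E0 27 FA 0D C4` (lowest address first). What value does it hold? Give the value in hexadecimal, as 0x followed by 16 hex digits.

0xC40DFA27E0C349F7

Little-endian: lowest address holds the least-significant byte.
Reassemble most-significant byte first: C4 0D FA 27 E0 C3 49 F7 → 0xC40DFA27E0C349F7.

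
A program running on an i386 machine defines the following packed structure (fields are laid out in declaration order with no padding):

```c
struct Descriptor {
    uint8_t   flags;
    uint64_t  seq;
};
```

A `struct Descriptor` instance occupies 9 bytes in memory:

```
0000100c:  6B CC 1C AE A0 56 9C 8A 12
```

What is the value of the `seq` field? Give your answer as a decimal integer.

1336052135345659084

`seq` follows `flags` (1 byte), so it starts at byte offset 1 and occupies 8 bytes.
Bytes at offsets 1..8: CC 1C AE A0 56 9C 8A 12.
Little-endian stores the least-significant byte at the lowest address.
Reassemble most-significant byte first: 12 8A 9C 56 A0 AE 1C CC → 0x128A9C56A0AE1CCC.
0x128A9C56A0AE1CCC = 1336052135345659084.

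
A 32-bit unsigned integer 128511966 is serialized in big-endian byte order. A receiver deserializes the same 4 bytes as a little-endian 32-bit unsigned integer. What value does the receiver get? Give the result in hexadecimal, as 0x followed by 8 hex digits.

128511966 in 32-bit hexadecimal is 0x07A8EFDE.
Stored big-endian, the bytes at ascending addresses are 07 A8 EF DE.
Read back as little-endian, the first byte is least significant, giving 0xDEEFA807.

0xDEEFA807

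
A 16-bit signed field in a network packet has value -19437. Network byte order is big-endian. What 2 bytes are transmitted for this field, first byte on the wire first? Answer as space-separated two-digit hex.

Two's complement of -19437 in 16 bits: 19437 = 0x4BED; invert → 0xB412; add 1 → 0xB413.
Split into bytes (most-significant first): B4 13.
In big-endian order the high byte comes first in memory.
So the memory order matches the most-significant-first order: B4 13.

B4 13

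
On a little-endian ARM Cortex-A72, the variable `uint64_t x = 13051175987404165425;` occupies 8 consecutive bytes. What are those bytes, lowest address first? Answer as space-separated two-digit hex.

13051175987404165425 in hexadecimal, padded to 64 bits, is 0xB51F176996555131.
Split into bytes (most-significant first): B5 1F 17 69 96 55 51 31.
Little-endian stores the least-significant byte at the lowest address.
So at ascending addresses the bytes are 31 51 55 96 69 17 1F B5.

31 51 55 96 69 17 1F B5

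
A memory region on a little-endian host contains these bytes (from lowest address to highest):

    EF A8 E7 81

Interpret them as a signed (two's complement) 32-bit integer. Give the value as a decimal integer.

In little-endian order the low byte comes first in memory.
Reassemble most-significant byte first: 81 E7 A8 EF → 0x81E7A8EF.
Top bit is set, so as a signed 32-bit value this is 0x81E7A8EF − 2^32 = -2115524369.

-2115524369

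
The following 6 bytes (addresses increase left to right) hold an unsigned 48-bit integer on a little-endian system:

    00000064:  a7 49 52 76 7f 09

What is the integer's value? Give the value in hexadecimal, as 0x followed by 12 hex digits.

0x097F765249A7

Little-endian: lowest address holds the least-significant byte.
Reassemble most-significant byte first: 09 7F 76 52 49 A7 → 0x097F765249A7.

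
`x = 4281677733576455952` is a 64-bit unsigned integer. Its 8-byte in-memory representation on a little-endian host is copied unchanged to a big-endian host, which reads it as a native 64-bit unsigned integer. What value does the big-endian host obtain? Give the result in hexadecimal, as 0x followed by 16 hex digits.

4281677733576455952 in 64-bit hexadecimal is 0x3B6B9336A0863710.
Stored little-endian, the bytes at ascending addresses are 10 37 86 A0 36 93 6B 3B.
Read back as big-endian, the last byte is least significant, giving 0x103786A036936B3B.

0x103786A036936B3B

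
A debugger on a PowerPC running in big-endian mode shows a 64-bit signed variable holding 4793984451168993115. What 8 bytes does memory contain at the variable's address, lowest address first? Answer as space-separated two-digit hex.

4793984451168993115 in hexadecimal, padded to 64 bits, is 0x4287A7756EAC7F5B.
Split into bytes (most-significant first): 42 87 A7 75 6E AC 7F 5B.
Big-endian stores the most-significant byte at the lowest address.
So the memory order matches the most-significant-first order: 42 87 A7 75 6E AC 7F 5B.

42 87 A7 75 6E AC 7F 5B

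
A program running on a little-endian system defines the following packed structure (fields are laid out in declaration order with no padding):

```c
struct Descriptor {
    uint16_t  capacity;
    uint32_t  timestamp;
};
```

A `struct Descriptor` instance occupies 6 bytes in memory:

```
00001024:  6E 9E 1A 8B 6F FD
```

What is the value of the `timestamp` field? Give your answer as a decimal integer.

4251945754

`timestamp` follows `capacity` (2 bytes), so it starts at byte offset 2 and occupies 4 bytes.
Bytes at offsets 2..5: 1A 8B 6F FD.
Little-endian stores the least-significant byte at the lowest address.
Reassemble most-significant byte first: FD 6F 8B 1A → 0xFD6F8B1A.
0xFD6F8B1A = 4251945754.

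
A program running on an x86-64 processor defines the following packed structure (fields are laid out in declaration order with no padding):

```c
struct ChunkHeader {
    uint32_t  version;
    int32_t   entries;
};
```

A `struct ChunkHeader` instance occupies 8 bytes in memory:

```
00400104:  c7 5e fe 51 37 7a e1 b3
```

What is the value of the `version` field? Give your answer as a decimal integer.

`version` is the first field, at byte offset 0, occupying 4 bytes.
Bytes at offsets 0..3: C7 5E FE 51.
In little-endian order the low byte comes first in memory.
Reassemble most-significant byte first: 51 FE 5E C7 → 0x51FE5EC7.
0x51FE5EC7 = 1375624903.

1375624903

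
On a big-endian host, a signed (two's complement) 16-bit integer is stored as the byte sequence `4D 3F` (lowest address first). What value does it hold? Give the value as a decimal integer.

Big-endian: lowest address holds the most-significant byte.
The bytes are already most-significant first: 0x4D3F.
0x4D3F = 19775.

19775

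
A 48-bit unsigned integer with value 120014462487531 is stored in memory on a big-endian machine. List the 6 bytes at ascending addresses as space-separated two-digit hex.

6D 27 0B 67 8B EB

120014462487531 in hexadecimal, padded to 48 bits, is 0x6D270B678BEB.
Split into bytes (most-significant first): 6D 27 0B 67 8B EB.
Big-endian stores the most-significant byte at the lowest address.
So the memory order matches the most-significant-first order: 6D 27 0B 67 8B EB.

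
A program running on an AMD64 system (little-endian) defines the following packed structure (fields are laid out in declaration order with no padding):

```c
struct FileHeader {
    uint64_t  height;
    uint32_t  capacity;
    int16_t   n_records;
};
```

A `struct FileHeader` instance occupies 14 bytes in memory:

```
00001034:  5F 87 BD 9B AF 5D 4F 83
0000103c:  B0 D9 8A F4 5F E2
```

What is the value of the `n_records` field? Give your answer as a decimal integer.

-7585

`n_records` follows `height` (8 B), `capacity` (4 B), so it starts at offset 8 + 4 = 12 and occupies 2 bytes.
Bytes at offsets 12..13: 5F E2.
In little-endian order the low byte comes first in memory.
Reassemble most-significant byte first: E2 5F → 0xE25F.
Top bit is set, so as a signed 16-bit value this is 0xE25F − 2^16 = -7585.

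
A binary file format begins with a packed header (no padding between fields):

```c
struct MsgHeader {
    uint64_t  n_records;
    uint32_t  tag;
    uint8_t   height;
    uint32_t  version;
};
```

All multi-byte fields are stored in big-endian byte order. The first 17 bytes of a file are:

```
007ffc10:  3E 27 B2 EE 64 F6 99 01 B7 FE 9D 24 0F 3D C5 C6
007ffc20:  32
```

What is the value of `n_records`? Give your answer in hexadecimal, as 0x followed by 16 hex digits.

0x3E27B2EE64F69901

`n_records` is the first field, at byte offset 0, occupying 8 bytes.
Bytes at offsets 0..7: 3E 27 B2 EE 64 F6 99 01.
Big-endian stores the most-significant byte at the lowest address.
The bytes are already most-significant first: 0x3E27B2EE64F69901.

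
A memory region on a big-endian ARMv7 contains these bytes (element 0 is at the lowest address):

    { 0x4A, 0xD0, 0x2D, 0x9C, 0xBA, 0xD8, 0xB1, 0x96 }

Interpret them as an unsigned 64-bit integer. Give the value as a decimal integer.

Big-endian stores the most-significant byte at the lowest address.
The bytes are already most-significant first: 0x4AD02D9CBAD8B196.
0x4AD02D9CBAD8B196 = 5390858905135395222.

5390858905135395222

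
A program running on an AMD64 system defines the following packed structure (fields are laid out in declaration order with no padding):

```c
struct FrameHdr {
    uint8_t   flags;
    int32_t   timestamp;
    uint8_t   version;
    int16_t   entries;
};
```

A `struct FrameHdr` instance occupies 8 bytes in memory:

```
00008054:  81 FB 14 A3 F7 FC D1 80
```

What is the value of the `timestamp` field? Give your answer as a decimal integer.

`timestamp` follows `flags` (1 byte), so it starts at byte offset 1 and occupies 4 bytes.
Bytes at offsets 1..4: FB 14 A3 F7.
Little-endian: lowest address holds the least-significant byte.
Reassemble most-significant byte first: F7 A3 14 FB → 0xF7A314FB.
Top bit is set, so as a signed 32-bit value this is 0xF7A314FB − 2^32 = -140307205.

-140307205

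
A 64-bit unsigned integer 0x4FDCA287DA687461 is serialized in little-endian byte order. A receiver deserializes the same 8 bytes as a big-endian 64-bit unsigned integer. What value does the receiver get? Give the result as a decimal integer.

Stored little-endian, the bytes at ascending addresses are 61 74 68 DA 87 A2 DC 4F.
Read back as big-endian, the last byte is least significant, giving 0x617468DA87A2DC4F.
0x617468DA87A2DC4F = 7022353006765202511.

7022353006765202511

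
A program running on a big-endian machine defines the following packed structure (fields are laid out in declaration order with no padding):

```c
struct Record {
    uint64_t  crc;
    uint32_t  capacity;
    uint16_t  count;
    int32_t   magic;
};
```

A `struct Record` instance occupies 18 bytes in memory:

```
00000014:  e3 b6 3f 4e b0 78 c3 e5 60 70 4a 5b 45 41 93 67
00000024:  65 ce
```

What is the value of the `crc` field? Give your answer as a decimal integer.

16408371899571684325

`crc` is the first field, at byte offset 0, occupying 8 bytes.
Bytes at offsets 0..7: E3 B6 3F 4E B0 78 C3 E5.
Big-endian: lowest address holds the most-significant byte.
The bytes are already most-significant first: 0xE3B63F4EB078C3E5.
0xE3B63F4EB078C3E5 = 16408371899571684325.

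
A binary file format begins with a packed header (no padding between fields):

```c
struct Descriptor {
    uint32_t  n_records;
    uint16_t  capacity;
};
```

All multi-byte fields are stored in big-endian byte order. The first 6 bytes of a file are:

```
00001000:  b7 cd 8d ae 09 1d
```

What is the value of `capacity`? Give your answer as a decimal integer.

`capacity` follows `n_records` (4 bytes), so it starts at byte offset 4 and occupies 2 bytes.
Bytes at offsets 4..5: 09 1D.
Big-endian: lowest address holds the most-significant byte.
The bytes are already most-significant first: 0x091D.
0x091D = 2333.

2333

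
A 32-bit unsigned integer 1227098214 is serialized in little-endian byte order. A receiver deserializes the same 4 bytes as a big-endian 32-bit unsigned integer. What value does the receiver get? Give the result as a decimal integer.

1711809609

1227098214 in 32-bit hexadecimal is 0x49240866.
Stored little-endian, the bytes at ascending addresses are 66 08 24 49.
Read back as big-endian, the last byte is least significant, giving 0x66082449.
0x66082449 = 1711809609.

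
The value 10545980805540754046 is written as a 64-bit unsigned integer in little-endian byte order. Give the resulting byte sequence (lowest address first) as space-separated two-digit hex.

10545980805540754046 in hexadecimal, padded to 64 bits, is 0x925AD9AAEA58327E.
Split into bytes (most-significant first): 92 5A D9 AA EA 58 32 7E.
Little-endian: lowest address holds the least-significant byte.
So at ascending addresses the bytes are 7E 32 58 EA AA D9 5A 92.

7E 32 58 EA AA D9 5A 92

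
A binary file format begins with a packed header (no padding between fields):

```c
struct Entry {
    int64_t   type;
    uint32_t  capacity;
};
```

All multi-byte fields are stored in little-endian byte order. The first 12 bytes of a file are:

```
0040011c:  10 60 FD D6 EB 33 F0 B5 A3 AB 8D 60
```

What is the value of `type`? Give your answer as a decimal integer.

`type` is the first field, at byte offset 0, occupying 8 bytes.
Bytes at offsets 0..7: 10 60 FD D6 EB 33 F0 B5.
Little-endian: lowest address holds the least-significant byte.
Reassemble most-significant byte first: B5 F0 33 EB D6 FD 60 10 → 0xB5F033EBD6FD6010.
Top bit is set, so as a signed 64-bit value this is 0xB5F033EBD6FD6010 − 2^64 = -5336708470416777200.

-5336708470416777200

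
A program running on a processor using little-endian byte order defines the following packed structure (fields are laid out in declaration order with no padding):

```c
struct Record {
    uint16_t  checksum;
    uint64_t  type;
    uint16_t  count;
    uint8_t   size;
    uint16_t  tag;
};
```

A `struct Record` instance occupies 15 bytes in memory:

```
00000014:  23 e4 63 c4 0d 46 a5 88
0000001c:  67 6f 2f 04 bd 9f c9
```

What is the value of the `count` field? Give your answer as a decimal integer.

`count` follows `checksum` (2 B), `type` (8 B), so it starts at offset 2 + 8 = 10 and occupies 2 bytes.
Bytes at offsets 10..11: 2F 04.
In little-endian order the low byte comes first in memory.
Reassemble most-significant byte first: 04 2F → 0x042F.
0x042F = 1071.

1071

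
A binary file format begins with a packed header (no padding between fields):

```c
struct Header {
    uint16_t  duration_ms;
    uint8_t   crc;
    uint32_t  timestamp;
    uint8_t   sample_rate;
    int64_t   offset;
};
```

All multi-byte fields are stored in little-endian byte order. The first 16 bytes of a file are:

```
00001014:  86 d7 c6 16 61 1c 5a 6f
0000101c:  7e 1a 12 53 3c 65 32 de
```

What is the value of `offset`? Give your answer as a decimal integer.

`offset` follows `duration_ms` (2 B), `crc` (1 B), `timestamp` (4 B), `sample_rate` (1 B), so it starts at offset 2 + 1 + 4 + 1 = 8 and occupies 8 bytes.
Bytes at offsets 8..15: 7E 1A 12 53 3C 65 32 DE.
In little-endian order the low byte comes first in memory.
Reassemble most-significant byte first: DE 32 65 3C 53 12 1A 7E → 0xDE32653C53121A7E.
Top bit is set, so as a signed 64-bit value this is 0xDE32653C53121A7E − 2^64 = -2435773138687878530.

-2435773138687878530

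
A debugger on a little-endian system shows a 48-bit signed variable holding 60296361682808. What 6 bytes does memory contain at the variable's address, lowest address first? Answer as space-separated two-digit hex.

78 27 38 D7 D6 36

60296361682808 in hexadecimal, padded to 48 bits, is 0x36D6D7382778.
Split into bytes (most-significant first): 36 D6 D7 38 27 78.
Little-endian: lowest address holds the least-significant byte.
So at ascending addresses the bytes are 78 27 38 D7 D6 36.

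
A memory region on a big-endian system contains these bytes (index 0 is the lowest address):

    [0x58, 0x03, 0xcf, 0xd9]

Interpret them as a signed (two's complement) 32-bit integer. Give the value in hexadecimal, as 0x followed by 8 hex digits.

Big-endian stores the most-significant byte at the lowest address.
The bytes are already most-significant first: 0x5803CFD9.

0x5803CFD9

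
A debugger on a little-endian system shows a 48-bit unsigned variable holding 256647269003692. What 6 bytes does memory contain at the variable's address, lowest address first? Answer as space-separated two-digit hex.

256647269003692 in hexadecimal, padded to 48 bits, is 0xE96B594D31AC.
Split into bytes (most-significant first): E9 6B 59 4D 31 AC.
In little-endian order the low byte comes first in memory.
So at ascending addresses the bytes are AC 31 4D 59 6B E9.

AC 31 4D 59 6B E9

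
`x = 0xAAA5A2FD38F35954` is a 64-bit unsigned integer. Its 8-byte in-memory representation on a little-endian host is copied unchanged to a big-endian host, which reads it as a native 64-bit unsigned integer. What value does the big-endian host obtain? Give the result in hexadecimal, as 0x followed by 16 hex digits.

0x5459F338FDA2A5AA

Stored little-endian, the bytes at ascending addresses are 54 59 F3 38 FD A2 A5 AA.
Read back as big-endian, the last byte is least significant, giving 0x5459F338FDA2A5AA.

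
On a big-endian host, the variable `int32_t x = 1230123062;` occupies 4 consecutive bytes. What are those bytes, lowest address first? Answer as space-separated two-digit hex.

49 52 30 36

1230123062 in hexadecimal, padded to 32 bits, is 0x49523036.
Split into bytes (most-significant first): 49 52 30 36.
Big-endian: lowest address holds the most-significant byte.
So the memory order matches the most-significant-first order: 49 52 30 36.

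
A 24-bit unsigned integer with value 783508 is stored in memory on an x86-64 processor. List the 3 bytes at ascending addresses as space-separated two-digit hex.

783508 in hexadecimal, padded to 24 bits, is 0x0BF494.
Split into bytes (most-significant first): 0B F4 94.
In little-endian order the low byte comes first in memory.
So at ascending addresses the bytes are 94 F4 0B.

94 F4 0B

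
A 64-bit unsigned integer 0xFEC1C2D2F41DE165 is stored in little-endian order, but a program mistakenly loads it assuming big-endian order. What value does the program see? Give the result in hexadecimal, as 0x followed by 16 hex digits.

Stored little-endian, the bytes at ascending addresses are 65 E1 1D F4 D2 C2 C1 FE.
Read back as big-endian, the last byte is least significant, giving 0x65E11DF4D2C2C1FE.

0x65E11DF4D2C2C1FE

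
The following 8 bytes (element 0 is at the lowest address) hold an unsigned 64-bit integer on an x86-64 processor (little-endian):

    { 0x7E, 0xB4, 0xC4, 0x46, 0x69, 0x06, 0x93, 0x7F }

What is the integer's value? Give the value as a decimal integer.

In little-endian order the low byte comes first in memory.
Reassemble most-significant byte first: 7F 93 06 69 46 C4 B4 7E → 0x7F93066946C4B47E.
0x7F93066946C4B47E = 9192698313621943422.

9192698313621943422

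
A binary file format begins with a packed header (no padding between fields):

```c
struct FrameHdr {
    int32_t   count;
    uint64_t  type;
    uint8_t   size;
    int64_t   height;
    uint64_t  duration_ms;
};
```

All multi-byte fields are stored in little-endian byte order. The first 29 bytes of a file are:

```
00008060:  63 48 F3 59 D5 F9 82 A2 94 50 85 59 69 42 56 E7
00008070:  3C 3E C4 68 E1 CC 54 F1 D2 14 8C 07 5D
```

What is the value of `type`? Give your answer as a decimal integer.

`type` follows `count` (4 bytes), so it starts at byte offset 4 and occupies 8 bytes.
Bytes at offsets 4..11: D5 F9 82 A2 94 50 85 59.
Little-endian stores the least-significant byte at the lowest address.
Reassemble most-significant byte first: 59 85 50 94 A2 82 F9 D5 → 0x59855094A282F9D5.
0x59855094A282F9D5 = 6450650640589978069.

6450650640589978069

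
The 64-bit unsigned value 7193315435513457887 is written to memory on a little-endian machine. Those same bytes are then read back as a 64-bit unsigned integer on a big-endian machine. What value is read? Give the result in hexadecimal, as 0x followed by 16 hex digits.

0xDF2C1DDB46CAD363

7193315435513457887 in 64-bit hexadecimal is 0x63D3CA46DB1D2CDF.
Stored little-endian, the bytes at ascending addresses are DF 2C 1D DB 46 CA D3 63.
Read back as big-endian, the last byte is least significant, giving 0xDF2C1DDB46CAD363.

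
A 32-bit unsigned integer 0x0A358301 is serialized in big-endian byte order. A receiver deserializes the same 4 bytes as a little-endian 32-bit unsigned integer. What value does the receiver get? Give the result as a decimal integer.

25376010

Stored big-endian, the bytes at ascending addresses are 0A 35 83 01.
Read back as little-endian, the first byte is least significant, giving 0x0183350A.
0x0183350A = 25376010.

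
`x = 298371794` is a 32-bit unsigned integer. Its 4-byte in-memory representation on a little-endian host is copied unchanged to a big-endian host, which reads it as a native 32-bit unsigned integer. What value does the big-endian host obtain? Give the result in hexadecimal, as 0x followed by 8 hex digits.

0xD2CAC811

298371794 in 32-bit hexadecimal is 0x11C8CAD2.
Stored little-endian, the bytes at ascending addresses are D2 CA C8 11.
Read back as big-endian, the last byte is least significant, giving 0xD2CAC811.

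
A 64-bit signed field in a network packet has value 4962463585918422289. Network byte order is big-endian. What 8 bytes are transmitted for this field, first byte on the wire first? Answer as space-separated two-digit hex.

4962463585918422289 in hexadecimal, padded to 64 bits, is 0x44DE3656D17A8D11.
Split into bytes (most-significant first): 44 DE 36 56 D1 7A 8D 11.
Big-endian: lowest address holds the most-significant byte.
So the memory order matches the most-significant-first order: 44 DE 36 56 D1 7A 8D 11.

44 DE 36 56 D1 7A 8D 11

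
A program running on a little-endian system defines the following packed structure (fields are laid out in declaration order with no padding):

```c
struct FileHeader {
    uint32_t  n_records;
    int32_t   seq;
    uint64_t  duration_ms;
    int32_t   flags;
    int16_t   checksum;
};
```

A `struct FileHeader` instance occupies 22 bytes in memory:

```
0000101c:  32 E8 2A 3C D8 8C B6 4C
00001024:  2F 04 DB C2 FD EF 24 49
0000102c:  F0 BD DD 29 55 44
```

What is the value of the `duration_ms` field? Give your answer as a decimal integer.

`duration_ms` follows `n_records` (4 B), `seq` (4 B), so it starts at offset 4 + 4 = 8 and occupies 8 bytes.
Bytes at offsets 8..15: 2F 04 DB C2 FD EF 24 49.
Little-endian stores the least-significant byte at the lowest address.
Reassemble most-significant byte first: 49 24 EF FD C2 DB 04 2F → 0x4924EFFDC2DB042F.
0x4924EFFDC2DB042F = 5270601337105220655.

5270601337105220655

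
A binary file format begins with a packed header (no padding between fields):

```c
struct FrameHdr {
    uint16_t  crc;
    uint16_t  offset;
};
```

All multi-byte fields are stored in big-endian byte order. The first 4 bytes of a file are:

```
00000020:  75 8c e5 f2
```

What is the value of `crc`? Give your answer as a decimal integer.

`crc` is the first field, at byte offset 0, occupying 2 bytes.
Bytes at offsets 0..1: 75 8C.
Big-endian stores the most-significant byte at the lowest address.
The bytes are already most-significant first: 0x758C.
0x758C = 30092.

30092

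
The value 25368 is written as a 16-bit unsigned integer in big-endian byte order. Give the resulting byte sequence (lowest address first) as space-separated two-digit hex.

63 18

25368 in hexadecimal, padded to 16 bits, is 0x6318.
Split into bytes (most-significant first): 63 18.
Big-endian: lowest address holds the most-significant byte.
So the memory order matches the most-significant-first order: 63 18.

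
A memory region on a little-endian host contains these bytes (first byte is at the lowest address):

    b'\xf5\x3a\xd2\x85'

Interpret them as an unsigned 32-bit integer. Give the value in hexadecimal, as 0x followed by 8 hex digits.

Little-endian stores the least-significant byte at the lowest address.
Reassemble most-significant byte first: 85 D2 3A F5 → 0x85D23AF5.

0x85D23AF5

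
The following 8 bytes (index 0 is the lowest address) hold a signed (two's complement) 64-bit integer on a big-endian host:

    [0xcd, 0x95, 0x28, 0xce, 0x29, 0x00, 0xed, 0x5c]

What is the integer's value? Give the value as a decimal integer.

Big-endian stores the most-significant byte at the lowest address.
The bytes are already most-significant first: 0xCD9528CE2900ED5C.
Top bit is set, so as a signed 64-bit value this is 0xCD9528CE2900ED5C − 2^64 = -3632952658488136356.

-3632952658488136356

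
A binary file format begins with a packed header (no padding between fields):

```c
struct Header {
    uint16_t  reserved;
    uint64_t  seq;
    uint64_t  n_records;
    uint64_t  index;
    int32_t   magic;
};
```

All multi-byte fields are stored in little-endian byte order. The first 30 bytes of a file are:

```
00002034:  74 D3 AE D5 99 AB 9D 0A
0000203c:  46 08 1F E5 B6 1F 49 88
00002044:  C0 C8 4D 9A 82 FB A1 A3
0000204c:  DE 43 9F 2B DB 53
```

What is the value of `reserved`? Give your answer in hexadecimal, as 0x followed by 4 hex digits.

0xD374

`reserved` is the first field, at byte offset 0, occupying 2 bytes.
Bytes at offsets 0..1: 74 D3.
Little-endian stores the least-significant byte at the lowest address.
Reassemble most-significant byte first: D3 74 → 0xD374.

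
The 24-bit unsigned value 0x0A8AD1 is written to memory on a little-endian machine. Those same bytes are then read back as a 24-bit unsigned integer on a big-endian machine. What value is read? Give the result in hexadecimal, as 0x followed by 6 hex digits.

Stored little-endian, the bytes at ascending addresses are D1 8A 0A.
Read back as big-endian, the last byte is least significant, giving 0xD18A0A.

0xD18A0A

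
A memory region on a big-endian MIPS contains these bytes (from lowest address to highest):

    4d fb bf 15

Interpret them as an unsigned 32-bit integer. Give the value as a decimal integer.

1308344085

Big-endian: lowest address holds the most-significant byte.
The bytes are already most-significant first: 0x4DFBBF15.
0x4DFBBF15 = 1308344085.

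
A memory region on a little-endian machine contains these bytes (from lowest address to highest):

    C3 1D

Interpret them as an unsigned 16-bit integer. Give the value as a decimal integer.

7619

Little-endian: lowest address holds the least-significant byte.
Reassemble most-significant byte first: 1D C3 → 0x1DC3.
0x1DC3 = 7619.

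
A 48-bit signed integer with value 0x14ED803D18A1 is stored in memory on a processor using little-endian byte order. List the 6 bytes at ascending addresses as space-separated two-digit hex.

A1 18 3D 80 ED 14

Split into bytes (most-significant first): 14 ED 80 3D 18 A1.
Little-endian: lowest address holds the least-significant byte.
So at ascending addresses the bytes are A1 18 3D 80 ED 14.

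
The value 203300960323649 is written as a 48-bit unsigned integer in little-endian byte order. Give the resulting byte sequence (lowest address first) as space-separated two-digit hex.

203300960323649 in hexadecimal, padded to 48 bits, is 0xB8E6B185C841.
Split into bytes (most-significant first): B8 E6 B1 85 C8 41.
Little-endian stores the least-significant byte at the lowest address.
So at ascending addresses the bytes are 41 C8 85 B1 E6 B8.

41 C8 85 B1 E6 B8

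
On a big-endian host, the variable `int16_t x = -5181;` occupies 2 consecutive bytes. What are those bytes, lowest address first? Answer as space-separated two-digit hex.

EB C3

Two's complement of -5181 in 16 bits: 5181 = 0x143D; invert → 0xEBC2; add 1 → 0xEBC3.
Split into bytes (most-significant first): EB C3.
In big-endian order the high byte comes first in memory.
So the memory order matches the most-significant-first order: EB C3.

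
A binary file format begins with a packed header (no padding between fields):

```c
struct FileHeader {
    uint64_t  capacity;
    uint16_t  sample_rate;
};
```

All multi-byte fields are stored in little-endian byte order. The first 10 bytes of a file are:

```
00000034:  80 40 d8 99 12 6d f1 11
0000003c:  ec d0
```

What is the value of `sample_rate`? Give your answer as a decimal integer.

`sample_rate` follows `capacity` (8 bytes), so it starts at byte offset 8 and occupies 2 bytes.
Bytes at offsets 8..9: EC D0.
Little-endian: lowest address holds the least-significant byte.
Reassemble most-significant byte first: D0 EC → 0xD0EC.
0xD0EC = 53484.

53484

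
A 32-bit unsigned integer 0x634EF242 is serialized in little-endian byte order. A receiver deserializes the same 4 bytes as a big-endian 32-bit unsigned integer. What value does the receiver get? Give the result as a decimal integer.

Stored little-endian, the bytes at ascending addresses are 42 F2 4E 63.
Read back as big-endian, the last byte is least significant, giving 0x42F24E63.
0x42F24E63 = 1123176035.

1123176035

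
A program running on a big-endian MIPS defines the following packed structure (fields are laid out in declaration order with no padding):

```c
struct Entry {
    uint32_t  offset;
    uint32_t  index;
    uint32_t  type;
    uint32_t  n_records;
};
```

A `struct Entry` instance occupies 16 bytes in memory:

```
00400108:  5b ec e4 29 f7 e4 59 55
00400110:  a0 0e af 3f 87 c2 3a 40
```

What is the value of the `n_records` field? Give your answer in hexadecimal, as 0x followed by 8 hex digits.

0x87C23A40

`n_records` follows `offset` (4 B), `index` (4 B), `type` (4 B), so it starts at offset 4 + 4 + 4 = 12 and occupies 4 bytes.
Bytes at offsets 12..15: 87 C2 3A 40.
Big-endian: lowest address holds the most-significant byte.
The bytes are already most-significant first: 0x87C23A40.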